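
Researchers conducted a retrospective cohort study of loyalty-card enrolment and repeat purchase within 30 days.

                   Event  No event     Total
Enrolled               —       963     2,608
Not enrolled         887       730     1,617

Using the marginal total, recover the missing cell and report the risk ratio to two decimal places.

The missing cell is in the exposed row: 2608 − 963 = 1645.
So a = 1645, b = 963, c = 887, d = 730.
RR = [a/(a+b)] / [c/(c+d)] = (1645/2608) / (887/1617) = 0.63075/0.54855 = 1.14986

1.15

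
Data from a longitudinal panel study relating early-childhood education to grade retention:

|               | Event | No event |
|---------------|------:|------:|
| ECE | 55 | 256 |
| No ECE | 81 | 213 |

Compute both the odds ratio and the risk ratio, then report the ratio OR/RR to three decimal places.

0.880

Cells: a = 55, b = 256, c = 81, d = 213.
OR = (55·213)/(256·81) = 11715/20736 = 0.56496
Risk in exposed = 55/311 = 0.17685; risk in unexposed = 81/294 = 0.27551; RR = 0.64190
OR/RR = 0.56496 / 0.64190 = 0.88014
The outcome is not rare, so the OR lies further from 1 than the RR.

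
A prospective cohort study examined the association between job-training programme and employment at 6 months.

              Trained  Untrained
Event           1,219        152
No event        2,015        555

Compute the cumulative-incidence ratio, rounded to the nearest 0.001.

Reading the table with exposure as columns: a = 1219 (Trained, case), b = 2015 (Trained, non-case), c = 152 (Untrained, case), d = 555.
Risk in exposed = 1219/3234 = 0.37693; risk in unexposed = 152/707 = 0.21499.
RR = 0.37693 / 0.21499 = 1.75323
The risk among the exposed is 1.75 times that among the unexposed.

1.753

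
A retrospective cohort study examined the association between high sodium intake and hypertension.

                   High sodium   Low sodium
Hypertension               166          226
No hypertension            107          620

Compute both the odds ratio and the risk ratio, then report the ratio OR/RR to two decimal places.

1.87

Reading the table with exposure as columns: a = 166 (High sodium, case), b = 107 (High sodium, non-case), c = 226 (Low sodium, case), d = 620.
OR = (166·620)/(107·226) = 102920/24182 = 4.25606
Risk in exposed = 166/273 = 0.60806; risk in unexposed = 226/846 = 0.26714; RR = 2.27618
OR/RR = 4.25606 / 2.27618 = 1.86982
The outcome is not rare, so the OR lies further from 1 than the RR.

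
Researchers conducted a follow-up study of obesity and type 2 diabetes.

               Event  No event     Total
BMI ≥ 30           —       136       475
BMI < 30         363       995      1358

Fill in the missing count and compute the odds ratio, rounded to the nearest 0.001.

6.832

The missing cell is in the exposed row: 475 − 136 = 339.
So a = 339, b = 136, c = 363, d = 995.
OR = (a·d)/(b·c) = (339 × 995) / (136 × 363) = 337305 / 49368 = 6.83246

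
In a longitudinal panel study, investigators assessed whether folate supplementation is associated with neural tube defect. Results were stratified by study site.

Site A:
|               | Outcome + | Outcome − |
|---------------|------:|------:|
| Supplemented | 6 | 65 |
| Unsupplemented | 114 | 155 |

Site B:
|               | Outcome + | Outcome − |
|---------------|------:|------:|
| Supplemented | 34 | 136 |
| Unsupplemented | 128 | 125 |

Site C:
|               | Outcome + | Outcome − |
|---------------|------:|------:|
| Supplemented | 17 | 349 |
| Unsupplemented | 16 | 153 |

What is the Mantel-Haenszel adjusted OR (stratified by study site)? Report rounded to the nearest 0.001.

0.240

OR_MH = Σ(aᵢdᵢ/nᵢ) / Σ(bᵢcᵢ/nᵢ), where nᵢ is the stratum total.
Stratum 1 (Site A): n = 340; a·d/n = 6·155/340 = 2.7353; b·c/n = 65·114/340 = 21.7941
Stratum 2 (Site B): n = 423; a·d/n = 34·125/423 = 10.0473; b·c/n = 136·128/423 = 41.1537
Stratum 3 (Site C): n = 535; a·d/n = 17·153/535 = 4.8617; b·c/n = 349·16/535 = 10.4374
OR_MH = (2.7353 + 10.0473 + 4.8617) / (21.7941 + 41.1537 + 10.4374) = 17.6443 / 73.3852 = 0.24043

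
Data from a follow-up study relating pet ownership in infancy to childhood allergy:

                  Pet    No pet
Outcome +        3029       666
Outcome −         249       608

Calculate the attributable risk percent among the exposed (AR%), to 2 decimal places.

Reading the table with exposure as columns: a = 3029 (Pet, case), b = 249 (Pet, non-case), c = 666 (No pet, case), d = 608.
Risk in exposed = 3029/3278 = 0.92404; risk in unexposed = 666/1274 = 0.52276.
RR = 0.92404/0.52276 = 1.76761
AR% = (RR − 1)/RR × 100 = (1.76761 − 1)/1.76761 × 100 = 43.4263%

43.43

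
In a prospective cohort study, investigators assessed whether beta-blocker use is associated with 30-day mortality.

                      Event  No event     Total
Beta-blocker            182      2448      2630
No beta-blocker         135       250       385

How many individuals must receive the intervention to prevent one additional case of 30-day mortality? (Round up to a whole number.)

Risk in treated group = 182/2630 = 0.06920; risk in control = 135/385 = 0.35065.
Absolute risk reduction = 0.35065 − 0.06920 = 0.28145
NNT = 1 / ARR = 1 / 0.28145 = 3.553 → round up → 4

4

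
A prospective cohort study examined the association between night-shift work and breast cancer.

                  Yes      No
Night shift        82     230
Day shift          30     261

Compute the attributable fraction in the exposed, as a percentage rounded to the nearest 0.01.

Cells: a = 82, b = 230, c = 30, d = 261.
Risk in exposed = 82/312 = 0.26282; risk in unexposed = 30/291 = 0.10309.
RR = 0.26282/0.10309 = 2.54936
AR% = (RR − 1)/RR × 100 = (2.54936 − 1)/2.54936 × 100 = 60.7745%

60.77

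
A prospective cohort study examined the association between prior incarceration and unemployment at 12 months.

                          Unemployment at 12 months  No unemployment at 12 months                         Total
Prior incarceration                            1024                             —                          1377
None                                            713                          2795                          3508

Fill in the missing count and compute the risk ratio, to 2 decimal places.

The missing cell is in the exposed row: 1377 − 1024 = 353.
So a = 1024, b = 353, c = 713, d = 2795.
RR = [a/(a+b)] / [c/(c+d)] = (1024/1377) / (713/3508) = 0.74365/0.20325 = 3.65878

3.66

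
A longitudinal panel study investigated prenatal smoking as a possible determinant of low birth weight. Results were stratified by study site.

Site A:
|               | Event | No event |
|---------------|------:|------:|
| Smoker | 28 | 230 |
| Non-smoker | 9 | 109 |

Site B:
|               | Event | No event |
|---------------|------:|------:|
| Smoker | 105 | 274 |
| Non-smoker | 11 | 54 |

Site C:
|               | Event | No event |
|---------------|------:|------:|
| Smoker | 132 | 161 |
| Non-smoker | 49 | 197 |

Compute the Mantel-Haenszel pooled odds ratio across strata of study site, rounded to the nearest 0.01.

2.57

OR_MH = Σ(aᵢdᵢ/nᵢ) / Σ(bᵢcᵢ/nᵢ), where nᵢ is the stratum total.
Stratum 1 (Site A): n = 376; a·d/n = 28·109/376 = 8.1170; b·c/n = 230·9/376 = 5.5053
Stratum 2 (Site B): n = 444; a·d/n = 105·54/444 = 12.7703; b·c/n = 274·11/444 = 6.7883
Stratum 3 (Site C): n = 539; a·d/n = 132·197/539 = 48.2449; b·c/n = 161·49/539 = 14.6364
OR_MH = (8.1170 + 12.7703 + 48.2449) / (5.5053 + 6.7883 + 14.6364) = 69.1322 / 26.9300 = 2.56711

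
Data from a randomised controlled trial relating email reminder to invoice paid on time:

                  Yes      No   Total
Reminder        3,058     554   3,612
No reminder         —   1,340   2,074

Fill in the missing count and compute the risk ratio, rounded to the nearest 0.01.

2.39

The missing cell is in the unexposed row: 2074 − 1340 = 734.
So a = 3058, b = 554, c = 734, d = 1340.
RR = [a/(a+b)] / [c/(c+d)] = (3058/3612) / (734/2074) = 0.84662/0.35391 = 2.39223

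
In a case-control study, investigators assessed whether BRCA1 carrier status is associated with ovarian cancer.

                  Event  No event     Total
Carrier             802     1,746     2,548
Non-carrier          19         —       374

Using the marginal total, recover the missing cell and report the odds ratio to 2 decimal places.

The missing cell is in the unexposed row: 374 − 19 = 355.
So a = 802, b = 1746, c = 19, d = 355.
OR = (a·d)/(b·c) = (802 × 355) / (1746 × 19) = 284710 / 33174 = 8.58232

8.58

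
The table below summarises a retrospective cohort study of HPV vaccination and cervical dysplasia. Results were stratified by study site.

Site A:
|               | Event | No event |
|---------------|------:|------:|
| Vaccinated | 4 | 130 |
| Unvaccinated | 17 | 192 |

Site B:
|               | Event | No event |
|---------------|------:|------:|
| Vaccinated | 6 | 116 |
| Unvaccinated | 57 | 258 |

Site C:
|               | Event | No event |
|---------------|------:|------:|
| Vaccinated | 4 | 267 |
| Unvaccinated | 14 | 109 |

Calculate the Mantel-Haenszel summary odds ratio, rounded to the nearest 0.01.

OR_MH = Σ(aᵢdᵢ/nᵢ) / Σ(bᵢcᵢ/nᵢ), where nᵢ is the stratum total.
Stratum 1 (Site A): n = 343; a·d/n = 4·192/343 = 2.2391; b·c/n = 130·17/343 = 6.4431
Stratum 2 (Site B): n = 437; a·d/n = 6·258/437 = 3.5423; b·c/n = 116·57/437 = 15.1304
Stratum 3 (Site C): n = 394; a·d/n = 4·109/394 = 1.1066; b·c/n = 267·14/394 = 9.4873
OR_MH = (2.2391 + 3.5423 + 1.1066) / (6.4431 + 15.1304 + 9.4873) = 6.8880 / 31.0609 = 0.22176

0.22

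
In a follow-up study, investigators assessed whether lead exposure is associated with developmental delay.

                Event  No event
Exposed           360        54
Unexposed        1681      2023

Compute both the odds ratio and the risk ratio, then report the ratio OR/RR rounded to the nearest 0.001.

4.187

Cells: a = 360, b = 54, c = 1681, d = 2023.
OR = (360·2023)/(54·1681) = 728280/90774 = 8.02300
Risk in exposed = 360/414 = 0.86957; risk in unexposed = 1681/3704 = 0.45383; RR = 1.91604
OR/RR = 8.02300 / 1.91604 = 4.18728
The outcome is not rare, so the OR lies further from 1 than the RR.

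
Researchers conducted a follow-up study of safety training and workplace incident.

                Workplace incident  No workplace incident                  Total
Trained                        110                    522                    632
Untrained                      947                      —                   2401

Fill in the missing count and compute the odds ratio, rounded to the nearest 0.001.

The missing cell is in the unexposed row: 2401 − 947 = 1454.
So a = 110, b = 522, c = 947, d = 1454.
OR = (a·d)/(b·c) = (110 × 1454) / (522 × 947) = 159940 / 494334 = 0.32355

0.324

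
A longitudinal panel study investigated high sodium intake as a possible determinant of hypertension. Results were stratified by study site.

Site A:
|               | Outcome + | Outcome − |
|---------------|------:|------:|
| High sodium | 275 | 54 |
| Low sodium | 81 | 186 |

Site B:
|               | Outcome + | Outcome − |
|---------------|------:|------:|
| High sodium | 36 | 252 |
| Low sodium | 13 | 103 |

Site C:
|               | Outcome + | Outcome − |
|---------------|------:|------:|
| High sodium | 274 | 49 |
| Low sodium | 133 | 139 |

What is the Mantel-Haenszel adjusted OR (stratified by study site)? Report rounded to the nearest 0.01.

OR_MH = Σ(aᵢdᵢ/nᵢ) / Σ(bᵢcᵢ/nᵢ), where nᵢ is the stratum total.
Stratum 1 (Site A): n = 596; a·d/n = 275·186/596 = 85.8221; b·c/n = 54·81/596 = 7.3389
Stratum 2 (Site B): n = 404; a·d/n = 36·103/404 = 9.1782; b·c/n = 252·13/404 = 8.1089
Stratum 3 (Site C): n = 595; a·d/n = 274·139/595 = 64.0101; b·c/n = 49·133/595 = 10.9529
OR_MH = (85.8221 + 9.1782 + 64.0101) / (7.3389 + 8.1089 + 10.9529) = 159.0104 / 26.4008 = 6.02295

6.02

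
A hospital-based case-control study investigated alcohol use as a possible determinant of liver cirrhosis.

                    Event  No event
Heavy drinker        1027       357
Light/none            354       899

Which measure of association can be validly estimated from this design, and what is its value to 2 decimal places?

7.31

Cells: a = 1027, b = 357, c = 354, d = 899.
This is a hospital-based case-control study: participants were sampled on outcome status, so risks in the source population cannot be estimated directly — relative risk is not valid here. The odds ratio is the appropriate measure.
OR = (a·d)/(b·c) = (1027 × 899) / (357 × 354) = 923273 / 126378 = 7.30565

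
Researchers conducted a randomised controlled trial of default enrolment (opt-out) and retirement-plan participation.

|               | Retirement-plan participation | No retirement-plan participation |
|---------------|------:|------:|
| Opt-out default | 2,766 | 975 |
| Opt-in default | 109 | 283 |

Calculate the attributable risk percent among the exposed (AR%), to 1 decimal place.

62.4

Cells: a = 2766, b = 975, c = 109, d = 283.
Risk in exposed = 2766/3741 = 0.73937; risk in unexposed = 109/392 = 0.27806.
RR = 0.73937/0.27806 = 2.65903
AR% = (RR − 1)/RR × 100 = (2.65903 − 1)/2.65903 × 100 = 62.3924%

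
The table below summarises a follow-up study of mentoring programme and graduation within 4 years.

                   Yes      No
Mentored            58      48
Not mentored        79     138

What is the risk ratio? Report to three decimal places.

Cells: a = 58, b = 48, c = 79, d = 138.
Risk in exposed = 58/106 = 0.54717; risk in unexposed = 79/217 = 0.36406.
RR = 0.54717 / 0.36406 = 1.50299
The risk among the exposed is 1.50 times that among the unexposed.

1.503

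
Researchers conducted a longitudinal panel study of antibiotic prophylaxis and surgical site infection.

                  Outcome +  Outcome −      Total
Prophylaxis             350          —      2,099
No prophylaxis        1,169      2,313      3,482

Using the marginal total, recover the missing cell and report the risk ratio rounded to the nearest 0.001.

The missing cell is in the exposed row: 2099 − 350 = 1749.
So a = 350, b = 1749, c = 1169, d = 2313.
RR = [a/(a+b)] / [c/(c+d)] = (350/2099) / (1169/3482) = 0.16675/0.33573 = 0.49667

0.497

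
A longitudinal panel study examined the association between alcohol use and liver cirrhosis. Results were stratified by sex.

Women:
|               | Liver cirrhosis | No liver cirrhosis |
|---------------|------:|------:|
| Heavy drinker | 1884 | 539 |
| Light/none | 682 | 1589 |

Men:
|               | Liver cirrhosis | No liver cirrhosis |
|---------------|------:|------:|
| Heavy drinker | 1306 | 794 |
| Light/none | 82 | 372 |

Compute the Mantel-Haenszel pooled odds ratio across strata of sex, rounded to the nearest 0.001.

OR_MH = Σ(aᵢdᵢ/nᵢ) / Σ(bᵢcᵢ/nᵢ), where nᵢ is the stratum total.
Stratum 1 (Women): n = 4694; a·d/n = 1884·1589/4694 = 637.7665; b·c/n = 539·682/4694 = 78.3123
Stratum 2 (Men): n = 2554; a·d/n = 1306·372/2554 = 190.2240; b·c/n = 794·82/2554 = 25.4926
OR_MH = (637.7665 + 190.2240) / (78.3123 + 25.4926) = 827.9905 / 103.8049 = 7.97641

7.976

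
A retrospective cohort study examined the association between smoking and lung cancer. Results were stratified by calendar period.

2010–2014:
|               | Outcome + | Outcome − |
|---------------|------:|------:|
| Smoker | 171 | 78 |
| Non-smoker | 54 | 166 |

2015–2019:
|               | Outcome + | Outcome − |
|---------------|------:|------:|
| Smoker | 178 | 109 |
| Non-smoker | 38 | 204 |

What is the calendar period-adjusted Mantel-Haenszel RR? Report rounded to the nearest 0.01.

3.28

RR_MH = Σ(aᵢ·n₀ᵢ/nᵢ) / Σ(cᵢ·n₁ᵢ/nᵢ), with n₁ᵢ = aᵢ+bᵢ (exposed), n₀ᵢ = cᵢ+dᵢ (unexposed), nᵢ = n₁ᵢ+n₀ᵢ.
Stratum 1 (2010–2014): n₁ = 249, n₀ = 220, n = 469; a·n₀/n = 171·220/469 = 80.2132; c·n₁/n = 54·249/469 = 28.6695
Stratum 2 (2015–2019): n₁ = 287, n₀ = 242, n = 529; a·n₀/n = 178·242/529 = 81.4291; c·n₁/n = 38·287/529 = 20.6163
RR_MH = (80.2132 + 81.4291) / (28.6695 + 20.6163) = 161.6423 / 49.2858 = 3.27970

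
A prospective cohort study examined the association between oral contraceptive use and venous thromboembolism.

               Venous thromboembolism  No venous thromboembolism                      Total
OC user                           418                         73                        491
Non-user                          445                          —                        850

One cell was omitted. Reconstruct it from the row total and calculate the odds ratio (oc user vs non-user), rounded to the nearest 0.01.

The missing cell is in the unexposed row: 850 − 445 = 405.
So a = 418, b = 73, c = 445, d = 405.
OR = (a·d)/(b·c) = (418 × 405) / (73 × 445) = 169290 / 32485 = 5.21133

5.21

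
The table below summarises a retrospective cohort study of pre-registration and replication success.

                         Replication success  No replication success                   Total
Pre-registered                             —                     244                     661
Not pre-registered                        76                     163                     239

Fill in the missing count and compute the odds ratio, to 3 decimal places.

3.665

The missing cell is in the exposed row: 661 − 244 = 417.
So a = 417, b = 244, c = 76, d = 163.
OR = (a·d)/(b·c) = (417 × 163) / (244 × 76) = 67971 / 18544 = 3.66539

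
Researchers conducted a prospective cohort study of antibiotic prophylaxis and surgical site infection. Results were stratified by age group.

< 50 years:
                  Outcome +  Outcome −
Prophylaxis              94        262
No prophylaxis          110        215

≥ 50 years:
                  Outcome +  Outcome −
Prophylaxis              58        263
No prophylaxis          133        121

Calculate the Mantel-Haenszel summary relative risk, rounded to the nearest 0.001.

RR_MH = Σ(aᵢ·n₀ᵢ/nᵢ) / Σ(cᵢ·n₁ᵢ/nᵢ), with n₁ᵢ = aᵢ+bᵢ (exposed), n₀ᵢ = cᵢ+dᵢ (unexposed), nᵢ = n₁ᵢ+n₀ᵢ.
Stratum 1 (< 50 years): n₁ = 356, n₀ = 325, n = 681; a·n₀/n = 94·325/681 = 44.8605; c·n₁/n = 110·356/681 = 57.5037
Stratum 2 (≥ 50 years): n₁ = 321, n₀ = 254, n = 575; a·n₀/n = 58·254/575 = 25.6209; c·n₁/n = 133·321/575 = 74.2487
RR_MH = (44.8605 + 25.6209) / (57.5037 + 74.2487) = 70.4814 / 131.7524 = 0.53495

0.535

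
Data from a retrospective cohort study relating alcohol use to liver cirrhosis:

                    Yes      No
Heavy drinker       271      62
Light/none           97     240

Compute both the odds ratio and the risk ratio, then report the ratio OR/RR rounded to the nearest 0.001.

3.825

Cells: a = 271, b = 62, c = 97, d = 240.
OR = (271·240)/(62·97) = 65040/6014 = 10.81477
Risk in exposed = 271/333 = 0.81381; risk in unexposed = 97/337 = 0.28783; RR = 2.82737
OR/RR = 10.81477 / 2.82737 = 3.82502
The outcome is not rare, so the OR lies further from 1 than the RR.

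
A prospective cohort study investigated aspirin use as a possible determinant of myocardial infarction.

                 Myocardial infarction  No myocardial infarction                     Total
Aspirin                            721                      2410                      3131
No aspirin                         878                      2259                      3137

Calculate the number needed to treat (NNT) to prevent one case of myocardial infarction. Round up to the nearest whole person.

21

Risk in treated group = 721/3131 = 0.23028; risk in control = 878/3137 = 0.27989.
Absolute risk reduction = 0.27989 − 0.23028 = 0.04961
NNT = 1 / ARR = 1 / 0.04961 = 20.158 → round up → 21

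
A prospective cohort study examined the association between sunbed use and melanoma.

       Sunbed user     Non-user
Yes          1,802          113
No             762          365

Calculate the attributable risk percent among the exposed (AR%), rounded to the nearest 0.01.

66.36

Reading the table with exposure as columns: a = 1802 (Sunbed user, case), b = 762 (Sunbed user, non-case), c = 113 (Non-user, case), d = 365.
Risk in exposed = 1802/2564 = 0.70281; risk in unexposed = 113/478 = 0.23640.
RR = 0.70281/0.23640 = 2.97294
AR% = (RR − 1)/RR × 100 = (2.97294 − 1)/2.97294 × 100 = 66.3633%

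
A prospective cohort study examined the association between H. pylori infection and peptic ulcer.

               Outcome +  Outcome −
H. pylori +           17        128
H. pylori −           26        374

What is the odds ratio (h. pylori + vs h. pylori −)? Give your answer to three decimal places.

Cells: a = 17, b = 128, c = 26, d = 374.
OR = (a·d)/(b·c) = (17 × 374) / (128 × 26) = 6358 / 3328 = 1.91046
The odds of peptic ulcer are about 1.91 times as high in the h. pylori + group.

1.910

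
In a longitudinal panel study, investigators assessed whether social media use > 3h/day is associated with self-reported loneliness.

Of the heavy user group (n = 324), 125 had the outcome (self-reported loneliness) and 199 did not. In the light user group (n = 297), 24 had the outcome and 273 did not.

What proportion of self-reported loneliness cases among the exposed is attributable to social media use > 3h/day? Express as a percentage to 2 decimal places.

79.05

From the description: a = 125, b = 199, c = 24, d = 273.
Risk in exposed = 125/324 = 0.38580; risk in unexposed = 24/297 = 0.08081.
RR = 0.38580/0.08081 = 4.77431
AR% = (RR − 1)/RR × 100 = (4.77431 − 1)/4.77431 × 100 = 79.0545%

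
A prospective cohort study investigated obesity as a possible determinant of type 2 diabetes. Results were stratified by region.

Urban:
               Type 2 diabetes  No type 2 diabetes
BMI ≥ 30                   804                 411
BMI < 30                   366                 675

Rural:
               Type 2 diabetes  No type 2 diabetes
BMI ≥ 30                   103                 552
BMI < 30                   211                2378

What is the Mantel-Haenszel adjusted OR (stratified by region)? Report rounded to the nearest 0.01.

3.08

OR_MH = Σ(aᵢdᵢ/nᵢ) / Σ(bᵢcᵢ/nᵢ), where nᵢ is the stratum total.
Stratum 1 (Urban): n = 2256; a·d/n = 804·675/2256 = 240.5585; b·c/n = 411·366/2256 = 66.6782
Stratum 2 (Rural): n = 3244; a·d/n = 103·2378/3244 = 75.5037; b·c/n = 552·211/3244 = 35.9038
OR_MH = (240.5585 + 75.5037) / (66.6782 + 35.9038) = 316.0622 / 102.5820 = 3.08107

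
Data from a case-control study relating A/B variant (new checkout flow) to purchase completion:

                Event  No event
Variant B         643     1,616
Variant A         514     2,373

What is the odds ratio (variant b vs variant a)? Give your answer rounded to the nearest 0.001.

Cells: a = 643, b = 1616, c = 514, d = 2373.
OR = (a·d)/(b·c) = (643 × 2373) / (1616 × 514) = 1525839 / 830624 = 1.83698
The odds of purchase completion are about 1.84 times as high in the variant b group.

1.837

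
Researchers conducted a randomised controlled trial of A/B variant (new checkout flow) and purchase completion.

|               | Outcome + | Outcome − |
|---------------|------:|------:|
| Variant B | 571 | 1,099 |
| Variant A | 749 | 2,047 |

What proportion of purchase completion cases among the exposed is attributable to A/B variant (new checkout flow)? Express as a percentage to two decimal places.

21.65

Cells: a = 571, b = 1099, c = 749, d = 2047.
Risk in exposed = 571/1670 = 0.34192; risk in unexposed = 749/2796 = 0.26788.
RR = 0.34192/0.26788 = 1.27637
AR% = (RR − 1)/RR × 100 = (1.27637 − 1)/1.27637 × 100 = 21.6525%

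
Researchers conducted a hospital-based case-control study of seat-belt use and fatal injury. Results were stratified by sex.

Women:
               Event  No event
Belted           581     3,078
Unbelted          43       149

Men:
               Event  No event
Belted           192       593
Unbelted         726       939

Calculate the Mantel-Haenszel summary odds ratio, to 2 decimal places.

0.46

OR_MH = Σ(aᵢdᵢ/nᵢ) / Σ(bᵢcᵢ/nᵢ), where nᵢ is the stratum total.
Stratum 1 (Women): n = 3851; a·d/n = 581·149/3851 = 22.4796; b·c/n = 3078·43/3851 = 34.3687
Stratum 2 (Men): n = 2450; a·d/n = 192·939/2450 = 73.5869; b·c/n = 593·726/2450 = 175.7216
OR_MH = (22.4796 + 73.5869) / (34.3687 + 175.7216) = 96.0666 / 210.0904 = 0.45726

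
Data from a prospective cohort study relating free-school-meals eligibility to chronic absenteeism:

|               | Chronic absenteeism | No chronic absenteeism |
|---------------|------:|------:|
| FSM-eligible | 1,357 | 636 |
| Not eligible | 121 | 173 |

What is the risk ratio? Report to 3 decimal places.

1.654

Cells: a = 1357, b = 636, c = 121, d = 173.
Risk in exposed = 1357/1993 = 0.68088; risk in unexposed = 121/294 = 0.41156.
RR = 0.68088 / 0.41156 = 1.65438
The risk among the exposed is 1.65 times that among the unexposed.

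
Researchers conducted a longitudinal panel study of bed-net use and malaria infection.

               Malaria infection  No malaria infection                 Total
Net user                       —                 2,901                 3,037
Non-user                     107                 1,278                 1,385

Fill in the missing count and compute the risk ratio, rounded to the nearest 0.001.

0.580

The missing cell is in the exposed row: 3037 − 2901 = 136.
So a = 136, b = 2901, c = 107, d = 1278.
RR = [a/(a+b)] / [c/(c+d)] = (136/3037) / (107/1385) = 0.04478/0.07726 = 0.57964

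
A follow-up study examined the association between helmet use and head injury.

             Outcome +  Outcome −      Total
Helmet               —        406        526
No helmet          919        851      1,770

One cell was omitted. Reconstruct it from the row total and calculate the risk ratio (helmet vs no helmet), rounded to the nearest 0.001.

0.439

The missing cell is in the exposed row: 526 − 406 = 120.
So a = 120, b = 406, c = 919, d = 851.
RR = [a/(a+b)] / [c/(c+d)] = (120/526) / (919/1770) = 0.22814/0.51921 = 0.43939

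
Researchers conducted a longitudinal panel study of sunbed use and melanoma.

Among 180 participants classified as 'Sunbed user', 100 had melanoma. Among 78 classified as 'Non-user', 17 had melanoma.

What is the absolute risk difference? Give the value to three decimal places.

0.338

From the description: a = 100, b = 80, c = 17, d = 61.
Risk in exposed = 100/180 = 0.555556; risk in unexposed = 17/78 = 0.217949.
Risk difference = 0.555556 − 0.217949 = 0.337607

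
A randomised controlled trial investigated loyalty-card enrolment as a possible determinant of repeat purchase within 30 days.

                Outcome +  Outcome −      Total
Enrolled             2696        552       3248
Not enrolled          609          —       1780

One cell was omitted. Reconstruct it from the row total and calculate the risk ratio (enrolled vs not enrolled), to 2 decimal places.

The missing cell is in the unexposed row: 1780 − 609 = 1171.
So a = 2696, b = 552, c = 609, d = 1171.
RR = [a/(a+b)] / [c/(c+d)] = (2696/3248) / (609/1780) = 0.83005/0.34213 = 2.42609

2.43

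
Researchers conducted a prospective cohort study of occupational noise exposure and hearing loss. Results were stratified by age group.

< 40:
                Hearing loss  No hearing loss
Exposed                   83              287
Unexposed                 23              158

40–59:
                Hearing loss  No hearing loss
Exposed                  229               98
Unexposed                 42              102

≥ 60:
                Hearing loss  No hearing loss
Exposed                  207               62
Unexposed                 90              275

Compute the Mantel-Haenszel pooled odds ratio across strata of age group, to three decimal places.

OR_MH = Σ(aᵢdᵢ/nᵢ) / Σ(bᵢcᵢ/nᵢ), where nᵢ is the stratum total.
Stratum 1 (< 40): n = 551; a·d/n = 83·158/551 = 23.8004; b·c/n = 287·23/551 = 11.9800
Stratum 2 (40–59): n = 471; a·d/n = 229·102/471 = 49.5924; b·c/n = 98·42/471 = 8.7389
Stratum 3 (≥ 60): n = 634; a·d/n = 207·275/634 = 89.7871; b·c/n = 62·90/634 = 8.8013
OR_MH = (23.8004 + 49.5924 + 89.7871) / (11.9800 + 8.7389 + 8.8013) = 163.1798 / 29.5202 = 5.52774

5.528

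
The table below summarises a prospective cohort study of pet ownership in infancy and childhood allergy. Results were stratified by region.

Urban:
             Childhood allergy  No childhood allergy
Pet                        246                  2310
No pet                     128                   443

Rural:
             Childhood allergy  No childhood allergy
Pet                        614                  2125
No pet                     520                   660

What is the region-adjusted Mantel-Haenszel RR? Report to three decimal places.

0.491

RR_MH = Σ(aᵢ·n₀ᵢ/nᵢ) / Σ(cᵢ·n₁ᵢ/nᵢ), with n₁ᵢ = aᵢ+bᵢ (exposed), n₀ᵢ = cᵢ+dᵢ (unexposed), nᵢ = n₁ᵢ+n₀ᵢ.
Stratum 1 (Urban): n₁ = 2556, n₀ = 571, n = 3127; a·n₀/n = 246·571/3127 = 44.9204; c·n₁/n = 128·2556/3127 = 104.6268
Stratum 2 (Rural): n₁ = 2739, n₀ = 1180, n = 3919; a·n₀/n = 614·1180/3919 = 184.8737; c·n₁/n = 520·2739/3919 = 363.4294
RR_MH = (44.9204 + 184.8737) / (104.6268 + 363.4294) = 229.7941 / 468.0562 = 0.49095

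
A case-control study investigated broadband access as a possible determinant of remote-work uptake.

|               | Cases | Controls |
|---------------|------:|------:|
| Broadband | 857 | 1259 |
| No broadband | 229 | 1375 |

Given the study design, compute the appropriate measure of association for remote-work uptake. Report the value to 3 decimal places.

4.087

Cells: a = 857, b = 1259, c = 229, d = 1375.
This is a case-control study: participants were sampled on outcome status, so risks in the source population cannot be estimated directly — relative risk is not valid here. The odds ratio is the appropriate measure.
OR = (a·d)/(b·c) = (857 × 1375) / (1259 × 229) = 1178375 / 288311 = 4.08717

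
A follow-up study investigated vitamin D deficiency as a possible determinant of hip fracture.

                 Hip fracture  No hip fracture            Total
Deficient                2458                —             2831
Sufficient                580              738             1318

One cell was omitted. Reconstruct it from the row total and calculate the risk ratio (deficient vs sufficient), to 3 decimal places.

1.973

The missing cell is in the exposed row: 2831 − 2458 = 373.
So a = 2458, b = 373, c = 580, d = 738.
RR = [a/(a+b)] / [c/(c+d)] = (2458/2831) / (580/1318) = 0.86824/0.44006 = 1.97301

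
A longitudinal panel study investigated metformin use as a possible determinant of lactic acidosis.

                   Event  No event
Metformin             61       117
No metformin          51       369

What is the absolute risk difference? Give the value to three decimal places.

0.221

Cells: a = 61, b = 117, c = 51, d = 369.
Risk in exposed = 61/178 = 0.342697; risk in unexposed = 51/420 = 0.121429.
Risk difference = 0.342697 − 0.121429 = 0.221268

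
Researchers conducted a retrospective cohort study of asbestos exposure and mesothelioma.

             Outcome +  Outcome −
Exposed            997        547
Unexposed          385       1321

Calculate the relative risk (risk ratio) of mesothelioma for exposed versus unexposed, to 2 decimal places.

2.86

Cells: a = 997, b = 547, c = 385, d = 1321.
Risk in exposed = 997/1544 = 0.64573; risk in unexposed = 385/1706 = 0.22567.
RR = 0.64573 / 0.22567 = 2.86132
The risk among the exposed is 2.86 times that among the unexposed.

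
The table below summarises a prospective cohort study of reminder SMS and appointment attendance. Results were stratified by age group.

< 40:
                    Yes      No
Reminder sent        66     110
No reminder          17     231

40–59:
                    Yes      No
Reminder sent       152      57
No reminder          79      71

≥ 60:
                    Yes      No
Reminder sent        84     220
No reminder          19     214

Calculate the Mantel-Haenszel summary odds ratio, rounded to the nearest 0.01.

4.02

OR_MH = Σ(aᵢdᵢ/nᵢ) / Σ(bᵢcᵢ/nᵢ), where nᵢ is the stratum total.
Stratum 1 (< 40): n = 424; a·d/n = 66·231/424 = 35.9575; b·c/n = 110·17/424 = 4.4104
Stratum 2 (40–59): n = 359; a·d/n = 152·71/359 = 30.0613; b·c/n = 57·79/359 = 12.5432
Stratum 3 (≥ 60): n = 537; a·d/n = 84·214/537 = 33.4749; b·c/n = 220·19/537 = 7.7840
OR_MH = (35.9575 + 30.0613 + 33.4749) / (4.4104 + 12.5432 + 7.7840) = 99.4937 / 24.7375 = 4.02197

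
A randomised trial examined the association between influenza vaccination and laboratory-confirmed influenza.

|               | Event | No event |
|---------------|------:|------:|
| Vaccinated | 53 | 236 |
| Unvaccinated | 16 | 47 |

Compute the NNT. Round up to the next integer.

Risk in treated group = 53/289 = 0.18339; risk in control = 16/63 = 0.25397.
Absolute risk reduction = 0.25397 − 0.18339 = 0.07058
NNT = 1 / ARR = 1 / 0.07058 = 14.169 → round up → 15

15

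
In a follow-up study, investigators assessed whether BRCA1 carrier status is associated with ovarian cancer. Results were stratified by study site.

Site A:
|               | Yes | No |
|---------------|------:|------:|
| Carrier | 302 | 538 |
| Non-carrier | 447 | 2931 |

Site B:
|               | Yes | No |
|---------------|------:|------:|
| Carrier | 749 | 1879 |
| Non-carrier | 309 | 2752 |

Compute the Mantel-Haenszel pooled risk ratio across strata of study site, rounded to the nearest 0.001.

RR_MH = Σ(aᵢ·n₀ᵢ/nᵢ) / Σ(cᵢ·n₁ᵢ/nᵢ), with n₁ᵢ = aᵢ+bᵢ (exposed), n₀ᵢ = cᵢ+dᵢ (unexposed), nᵢ = n₁ᵢ+n₀ᵢ.
Stratum 1 (Site A): n₁ = 840, n₀ = 3378, n = 4218; a·n₀/n = 302·3378/4218 = 241.8578; c·n₁/n = 447·840/4218 = 89.0185
Stratum 2 (Site B): n₁ = 2628, n₀ = 3061, n = 5689; a·n₀/n = 749·3061/5689 = 403.0039; c·n₁/n = 309·2628/5689 = 142.7407
RR_MH = (241.8578 + 403.0039) / (89.0185 + 142.7407) = 644.8616 / 231.7592 = 2.78246

2.782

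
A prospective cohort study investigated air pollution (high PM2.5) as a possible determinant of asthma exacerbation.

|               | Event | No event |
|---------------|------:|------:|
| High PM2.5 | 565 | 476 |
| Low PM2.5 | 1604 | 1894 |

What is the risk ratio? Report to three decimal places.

1.184

Cells: a = 565, b = 476, c = 1604, d = 1894.
Risk in exposed = 565/1041 = 0.54275; risk in unexposed = 1604/3498 = 0.45855.
RR = 0.54275 / 0.45855 = 1.18362
The risk among the exposed is 1.18 times that among the unexposed.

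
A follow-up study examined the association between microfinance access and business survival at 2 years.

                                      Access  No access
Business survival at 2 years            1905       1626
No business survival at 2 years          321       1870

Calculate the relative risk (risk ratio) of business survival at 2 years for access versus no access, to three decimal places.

1.840

Reading the table with exposure as columns: a = 1905 (Access, case), b = 321 (Access, non-case), c = 1626 (No access, case), d = 1870.
Risk in exposed = 1905/2226 = 0.85580; risk in unexposed = 1626/3496 = 0.46510.
RR = 0.85580 / 0.46510 = 1.84001
The risk among the exposed is 1.84 times that among the unexposed.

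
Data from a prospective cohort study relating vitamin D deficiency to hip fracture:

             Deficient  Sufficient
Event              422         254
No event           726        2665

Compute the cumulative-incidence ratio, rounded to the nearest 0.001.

Reading the table with exposure as columns: a = 422 (Deficient, case), b = 726 (Deficient, non-case), c = 254 (Sufficient, case), d = 2665.
Risk in exposed = 422/1148 = 0.36760; risk in unexposed = 254/2919 = 0.08702.
RR = 0.36760 / 0.08702 = 4.22446
The risk among the exposed is 4.22 times that among the unexposed.

4.224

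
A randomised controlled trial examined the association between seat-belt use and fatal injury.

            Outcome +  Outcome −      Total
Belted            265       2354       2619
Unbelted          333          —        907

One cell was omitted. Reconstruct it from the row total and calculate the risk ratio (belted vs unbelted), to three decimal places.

The missing cell is in the unexposed row: 907 − 333 = 574.
So a = 265, b = 2354, c = 333, d = 574.
RR = [a/(a+b)] / [c/(c+d)] = (265/2619) / (333/907) = 0.10118/0.36714 = 0.27560

0.276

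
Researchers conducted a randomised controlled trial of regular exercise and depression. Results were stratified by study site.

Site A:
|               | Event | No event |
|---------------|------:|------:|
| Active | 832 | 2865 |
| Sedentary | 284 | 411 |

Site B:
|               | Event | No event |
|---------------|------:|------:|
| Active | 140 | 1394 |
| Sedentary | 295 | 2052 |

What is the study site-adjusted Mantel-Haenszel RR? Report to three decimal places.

RR_MH = Σ(aᵢ·n₀ᵢ/nᵢ) / Σ(cᵢ·n₁ᵢ/nᵢ), with n₁ᵢ = aᵢ+bᵢ (exposed), n₀ᵢ = cᵢ+dᵢ (unexposed), nᵢ = n₁ᵢ+n₀ᵢ.
Stratum 1 (Site A): n₁ = 3697, n₀ = 695, n = 4392; a·n₀/n = 832·695/4392 = 131.6576; c·n₁/n = 284·3697/4392 = 239.0592
Stratum 2 (Site B): n₁ = 1534, n₀ = 2347, n = 3881; a·n₀/n = 140·2347/3881 = 84.6637; c·n₁/n = 295·1534/3881 = 116.6014
RR_MH = (131.6576 + 84.6637) / (239.0592 + 116.6014) = 216.3213 / 355.6606 = 0.60822

0.608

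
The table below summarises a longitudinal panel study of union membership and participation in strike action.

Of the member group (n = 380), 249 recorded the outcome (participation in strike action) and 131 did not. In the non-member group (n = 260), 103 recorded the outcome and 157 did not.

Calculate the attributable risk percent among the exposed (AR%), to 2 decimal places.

From the description: a = 249, b = 131, c = 103, d = 157.
Risk in exposed = 249/380 = 0.65526; risk in unexposed = 103/260 = 0.39615.
RR = 0.65526/0.39615 = 1.65406
AR% = (RR − 1)/RR × 100 = (1.65406 − 1)/1.65406 × 100 = 39.5428%

39.54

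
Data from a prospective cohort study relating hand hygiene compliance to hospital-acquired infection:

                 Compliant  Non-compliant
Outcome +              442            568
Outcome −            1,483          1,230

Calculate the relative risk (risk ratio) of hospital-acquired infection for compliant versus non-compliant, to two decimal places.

0.73

Reading the table with exposure as columns: a = 442 (Compliant, case), b = 1483 (Compliant, non-case), c = 568 (Non-compliant, case), d = 1230.
Risk in exposed = 442/1925 = 0.22961; risk in unexposed = 568/1798 = 0.31591.
RR = 0.22961 / 0.31591 = 0.72683
The risk is 27% lower among the exposed than among the unexposed.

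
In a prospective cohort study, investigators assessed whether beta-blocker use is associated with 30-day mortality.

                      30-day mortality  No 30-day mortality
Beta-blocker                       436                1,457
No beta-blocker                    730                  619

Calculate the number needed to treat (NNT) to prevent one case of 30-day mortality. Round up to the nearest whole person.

Risk in treated group = 436/1893 = 0.23032; risk in control = 730/1349 = 0.54114.
Absolute risk reduction = 0.54114 − 0.23032 = 0.31082
NNT = 1 / ARR = 1 / 0.31082 = 3.217 → round up → 4

4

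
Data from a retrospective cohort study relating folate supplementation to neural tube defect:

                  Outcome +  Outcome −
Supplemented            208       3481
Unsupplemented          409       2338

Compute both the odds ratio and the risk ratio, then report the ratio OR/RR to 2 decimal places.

0.90

Cells: a = 208, b = 3481, c = 409, d = 2338.
OR = (208·2338)/(3481·409) = 486304/1423729 = 0.34157
Risk in exposed = 208/3689 = 0.05638; risk in unexposed = 409/2747 = 0.14889; RR = 0.37870
OR/RR = 0.34157 / 0.37870 = 0.90197
The outcome is not rare, so the OR lies further from 1 than the RR.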